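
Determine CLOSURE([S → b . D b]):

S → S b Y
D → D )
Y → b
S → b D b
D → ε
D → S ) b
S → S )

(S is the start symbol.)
To compute CLOSURE, for each item [A → α.Bβ] where B is a non-terminal, add [B → .γ] for all productions B → γ; repeat for the newly added items until nothing changes.

Start with: [S → b . D b]
  [S → b . D b] has the dot before D: add [D → . D )], [D → .], [D → . S ) b]
  [D → . S ) b] has the dot before S: add [S → . S b Y], [S → . b D b], [S → . S )]
No further items can be added.

CLOSURE = { [D → . D )], [D → . S ) b], [D → .], [S → . S )], [S → . S b Y], [S → . b D b], [S → b . D b] }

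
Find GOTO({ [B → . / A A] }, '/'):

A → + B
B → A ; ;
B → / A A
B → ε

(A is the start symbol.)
{ [A → . + B], [B → / . A A] }

GOTO(I, '/') = CLOSURE({ [A → αX.β] : [A → α.Xβ] ∈ I, X = '/' })

Items with dot before '/', with the dot advanced:
  [B → . / A A] → [B → / . A A]
Closure of the advanced items:
  [B → / . A A] has the dot before A: add [A → . + B]

GOTO = { [A → . + B], [B → / . A A] }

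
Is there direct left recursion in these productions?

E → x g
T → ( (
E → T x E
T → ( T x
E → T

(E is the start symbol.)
E → x g: starts with x
T → ( (: starts with '('
E → T x E: starts with T
T → ( T x: starts with '('
E → T: starts with T

No direct left recursion found.

Answer: No direct left recursion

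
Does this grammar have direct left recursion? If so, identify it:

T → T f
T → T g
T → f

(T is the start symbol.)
T → T f: LEFT RECURSIVE (starts with T)
T → T g: LEFT RECURSIVE (starts with T)
T → f: starts with f

The grammar has direct left recursion on: T.

Answer: Yes, T is left-recursive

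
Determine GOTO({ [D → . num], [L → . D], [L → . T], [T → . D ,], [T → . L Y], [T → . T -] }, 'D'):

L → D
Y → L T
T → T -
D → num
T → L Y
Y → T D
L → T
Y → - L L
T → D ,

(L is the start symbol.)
{ [L → D .], [T → D . ,] }

GOTO(I, 'D') = CLOSURE({ [A → αX.β] : [A → α.Xβ] ∈ I, X = 'D' })

Items with dot before 'D', with the dot advanced:
  [L → . D] → [L → D .]
  [T → . D ,] → [T → D . ,]
Closure adds nothing (no advanced item has the dot before a non-terminal).

GOTO = { [L → D .], [T → D . ,] }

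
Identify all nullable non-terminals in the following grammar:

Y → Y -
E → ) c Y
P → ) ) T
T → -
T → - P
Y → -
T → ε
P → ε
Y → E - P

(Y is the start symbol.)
{ 'P', 'T' }

A non-terminal is nullable if it can derive ε (the empty string): either it has an ε-production, or it has a production whose right-hand side consists entirely of nullable non-terminals.

ε-productions: T → ε, P → ε
So T, P are immediately nullable.
No further non-terminal can be added: every production for the remaining non-terminals contains a terminal or a non-nullable non-terminal.
Nullable = { 'P', 'T' }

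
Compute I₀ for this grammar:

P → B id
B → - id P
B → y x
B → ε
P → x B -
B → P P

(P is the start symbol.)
First, augment the grammar with P' → P
I₀ = CLOSURE({ [P' → . P] }):
  [P' → . P] has the dot before P: add [P → . B id], [P → . x B -]
  [P → . B id] has the dot before B: add [B → . - id P], [B → . y x], [B → .], [B → . P P]
No further items can be added.

I₀ = { [B → . - id P], [B → . P P], [B → . y x], [B → .], [P → . B id], [P → . x B -], [P' → . P] }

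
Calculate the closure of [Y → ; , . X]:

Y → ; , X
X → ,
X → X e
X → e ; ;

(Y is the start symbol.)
{ [X → . ,], [X → . X e], [X → . e ; ;], [Y → ; , . X] }

To compute CLOSURE, for each item [A → α.Bβ] where B is a non-terminal, add [B → .γ] for all productions B → γ; repeat for the newly added items until nothing changes.

Start with: [Y → ; , . X]
  [Y → ; , . X] has the dot before X: add [X → . ,], [X → . X e], [X → . e ; ;]
No further items can be added.

CLOSURE = { [X → . ,], [X → . X e], [X → . e ; ;], [Y → ; , . X] }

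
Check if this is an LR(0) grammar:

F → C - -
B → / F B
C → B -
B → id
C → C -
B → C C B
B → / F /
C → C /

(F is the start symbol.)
No. Shift-reduce conflict between [C → C - .] and [F → C - . -]

A grammar is LR(0) if no state in the canonical LR(0) collection has:
  - both a shift item (dot before a terminal) and a complete item (shift-reduce conflict), or
  - two or more complete items (reduce-reduce conflict; the accept item [F' → F .] counts as a complete item here).

Augment with F' → F and build the canonical LR(0) collection (I0 = CLOSURE({[F' → . F]}), then GOTO on every symbol after a dot until no new states appear). It has 17 states:
  I0: { [B → . / F /], [B → . / F B], [B → . C C B], [B → . id], [C → . B -], [C → . C -], [C → . C /], [F → . C - -], [F' → . F] }  — shift
  I1: { [B → . / F /], [B → . / F B], [B → . C C B], [B → . id], [B → / . F /], [B → / . F B], [C → . B -], [C → . C -], [C → . C /], [F → . C - -] }  — shift
  I2: { [C → B . -] }  — shift
  I3: { [B → . / F /], [B → . / F B], [B → . C C B], [B → . id], [B → C . C B], [C → . B -], [C → . C -], [C → . C /], [C → C . -], [C → C . /], [F → C . - -] }  — shift
  I4: { [F' → F .] }  — accept
  I5: { [B → id .] }  — reduce
  I6: { [C → C - .], [F → C - . -] }  — shift, reduce
  I7: { [B → . / F /], [B → . / F B], [B → . C C B], [B → . id], [B → / . F /], [B → / . F B], [C → . B -], [C → . C -], [C → . C /], [C → C / .], [F → . C - -] }  — shift, reduce
  I8: { [B → . / F /], [B → . / F B], [B → . C C B], [B → . id], [B → C . C B], [B → C C . B], [C → . B -], [C → . C -], [C → . C /], [C → C . -], [C → C . /] }  — shift
  I9: { [C → C - .] }  — reduce
  I10: { [B → C C B .], [C → B . -] }  — shift, reduce
  I11: { [C → B - .] }  — reduce
  I12: { [B → . / F /], [B → . / F B], [B → . C C B], [B → . id], [B → / F . /], [B → / F . B], [C → . B -], [C → . C -], [C → . C /] }  — shift
  I13: { [B → . / F /], [B → . / F B], [B → . C C B], [B → . id], [B → / . F /], [B → / . F B], [B → / F / .], [C → . B -], [C → . C -], [C → . C /], [F → . C - -] }  — shift, reduce
  I14: { [B → / F B .], [C → B . -] }  — shift, reduce
  I15: { [B → . / F /], [B → . / F B], [B → . C C B], [B → . id], [B → C . C B], [C → . B -], [C → . C -], [C → . C /], [C → C . -], [C → C . /] }  — shift
  I16: { [F → C - - .] }  — reduce

Conflict in state I6:
  Shift-reduce conflict between [C → C - .] and [F → C - . -]
So the grammar is NOT LR(0).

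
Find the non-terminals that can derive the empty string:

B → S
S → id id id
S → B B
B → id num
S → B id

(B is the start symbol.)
A non-terminal is nullable if it can derive ε (the empty string): either it has an ε-production, or it has a production whose right-hand side consists entirely of nullable non-terminals.

There are no ε-productions, so no non-terminal can derive ε.
No non-terminals are nullable.

Answer: None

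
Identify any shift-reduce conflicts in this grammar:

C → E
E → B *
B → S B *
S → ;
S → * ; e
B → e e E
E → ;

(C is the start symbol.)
No shift-reduce conflicts

A shift-reduce conflict occurs when an LR(0) state has both:
  - a complete (reduce) item [A → α .] (dot at the end), and
  - a shift item [B → β . c γ] (dot before a terminal).

Augment with C' → C and build the canonical LR(0) collection (I0 = CLOSURE({[C' → . C]}), then GOTO on every symbol after a dot until no new states appear). It has 16 states:
  I0: { [B → . S B *], [B → . e e E], [C → . E], [C' → . C], [E → . ;], [E → . B *], [S → . * ; e], [S → . ;] }  — shift
  I1: { [S → * . ; e] }  — shift
  I2: { [E → ; .], [S → ; .] }  — 2 reduces
  I3: { [E → B . *] }  — shift
  I4: { [C' → C .] }  — accept
  I5: { [C → E .] }  — reduce
  I6: { [B → . S B *], [B → . e e E], [B → S . B *], [S → . * ; e], [S → . ;] }  — shift
  I7: { [B → e . e E] }  — shift
  I8: { [B → . S B *], [B → . e e E], [B → e e . E], [E → . ;], [E → . B *], [S → . * ; e], [S → . ;] }  — shift
  I9: { [B → e e E .] }  — reduce
  I10: { [S → ; .] }  — reduce
  I11: { [B → S B . *] }  — shift
  I12: { [B → S B * .] }  — reduce
  I13: { [E → B * .] }  — reduce
  I14: { [S → * ; . e] }  — shift
  I15: { [S → * ; e .] }  — reduce

No state contains both a complete item and a shift item.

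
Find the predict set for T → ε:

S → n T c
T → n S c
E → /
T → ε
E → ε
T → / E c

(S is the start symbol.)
{ 'c' }

PREDICT(T → ε) = (FIRST(RHS) \ {ε}) ∪ (FOLLOW(T) if ε ∈ FIRST(RHS), i.e. RHS ⇒* ε)
The right-hand side is ε (FIRST(ε) = { ε }), so the predict set is FOLLOW(T) = { 'c' }
PREDICT(T → ε) = { 'c' }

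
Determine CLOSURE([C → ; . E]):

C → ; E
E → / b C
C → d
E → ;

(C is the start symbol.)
Start with: [C → ; . E]
  [C → ; . E] has the dot before E: add [E → . / b C], [E → . ;]
No further items can be added.

CLOSURE = { [C → ; . E], [E → . / b C], [E → . ;] }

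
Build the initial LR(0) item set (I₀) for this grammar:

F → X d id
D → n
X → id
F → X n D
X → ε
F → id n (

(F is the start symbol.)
{ [F → . X d id], [F → . X n D], [F → . id n (], [F' → . F], [X → . id], [X → .] }

First, augment the grammar with F' → F
I₀ = CLOSURE({ [F' → . F] }):
  [F' → . F] has the dot before F: add [F → . X d id], [F → . X n D], [F → . id n (]
  [F → . X d id] has the dot before X: add [X → . id], [X → .]
No further items can be added.

I₀ = { [F → . X d id], [F → . X n D], [F → . id n (], [F' → . F], [X → . id], [X → .] }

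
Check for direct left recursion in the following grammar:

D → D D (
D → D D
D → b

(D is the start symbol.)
Direct left recursion occurs when N → N α for some non-terminal N (the right-hand side begins with the left-hand side itself).

D → D D (: LEFT RECURSIVE (starts with D)
D → D D: LEFT RECURSIVE (starts with D)
D → b: starts with b

The grammar has direct left recursion on: D.

Answer: Yes, D is left-recursive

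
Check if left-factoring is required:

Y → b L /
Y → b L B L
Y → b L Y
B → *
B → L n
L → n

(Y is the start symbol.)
Yes, Y has productions with common prefix 'b L'

Left-factoring is needed when two productions for the same non-terminal
share a common prefix on the right-hand side.

Productions for Y:
  Y → b L /
  Y → b L B L
  Y → b L Y
Productions for B:
  B → *
  B → L n

Found common prefix 'b L' in productions for Y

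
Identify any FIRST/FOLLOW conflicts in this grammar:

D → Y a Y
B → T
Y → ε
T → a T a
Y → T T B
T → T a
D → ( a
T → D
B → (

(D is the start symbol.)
Yes. Y → T T B with FOLLOW(Y) on { '(', 'a' }

Nullable non-terminals: Y.
FIRST sets used below: FIRST(T) = { '(', 'a' }

Y: nullable alternative(s) Y → ε; FOLLOW(Y) = { $, '(', 'a' }
  Y → ε: FIRST \ {ε} = { } — this is the only nullable alternative, skip
  Y → T T B: FIRST \ {ε} = { '(', 'a' } — overlaps FOLLOW(Y) on { '(', 'a' }: CONFLICT

B, D, T have no nullable alternative, so no FIRST/FOLLOW check is needed there.

So the grammar has 1 FIRST/FOLLOW conflict (marked CONFLICT above).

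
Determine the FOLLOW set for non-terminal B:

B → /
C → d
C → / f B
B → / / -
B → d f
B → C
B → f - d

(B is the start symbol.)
{ $ }

To compute FOLLOW(B), find every occurrence of B on a right-hand side N → α B β: add FIRST(β) \ {ε}, and if β is empty or nullable also add FOLLOW(N). Iterate to a fixed point.

B is the start symbol, so $ ∈ FOLLOW(B).
In C → / f B: B is at the end, add FOLLOW(C)

The FOLLOW sets referred to above (computed the same way, to a fixed point):
  FOLLOW(C) = { $ }

Taking the union: FOLLOW(B) = { $ }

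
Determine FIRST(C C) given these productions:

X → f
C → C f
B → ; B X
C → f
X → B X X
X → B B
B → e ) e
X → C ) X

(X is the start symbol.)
FIRST sets of the non-terminals involved (from the grammar, by fixed-point iteration):
  FIRST(C) = { 'f' }

To compute FIRST(C C), process the symbols left to right:
Symbol C is a non-terminal. Add FIRST(C) \ {ε} = { 'f' }
C is not nullable (ε ∉ FIRST(C)), so stop here.
FIRST(C C) = { 'f' }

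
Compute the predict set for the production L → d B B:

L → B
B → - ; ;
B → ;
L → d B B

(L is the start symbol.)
PREDICT(L → d B B) = (FIRST(RHS) \ {ε}) ∪ (FOLLOW(L) if ε ∈ FIRST(RHS), i.e. RHS ⇒* ε)
FIRST(d B B) = { 'd' }
ε ∉ FIRST(d B B), so FOLLOW(L) is not added.
PREDICT(L → d B B) = { 'd' }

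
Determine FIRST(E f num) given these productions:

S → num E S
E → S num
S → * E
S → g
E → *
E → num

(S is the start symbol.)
FIRST sets of the non-terminals involved (from the grammar, by fixed-point iteration):
  FIRST(E) = { '*', 'g', 'num' }

To compute FIRST(E f num), process the symbols left to right:
Symbol E is a non-terminal. Add FIRST(E) \ {ε} = { '*', 'g', 'num' }
E is not nullable (ε ∉ FIRST(E)), so stop here.
FIRST(E f num) = { '*', 'g', 'num' }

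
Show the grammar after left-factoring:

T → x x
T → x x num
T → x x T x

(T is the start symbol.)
Left-factoring transforms A → αβ₁ | αβ₂ into A → αA' and A' → β₁ | β₂
(α is the longest common prefix among the alternatives). Repeat until
no nonterminal has two alternatives with a common prefix.

Round 1: T has alternatives sharing prefix 'x x'. Introduce T': T → x x T'
  Add: T' → ε
  Add: T' → num
  Add: T' → T x

No remaining common prefixes — done.

Resulting grammar:
T → x x T'
T' → ε
T' → num
T' → T x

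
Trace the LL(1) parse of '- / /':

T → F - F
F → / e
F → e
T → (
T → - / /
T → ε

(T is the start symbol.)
Stack is shown with the top on the left.

Stack    Input    Action
------------------------
T $      - / / $  output T → - / /
- / / $  - / / $  match '-'
/ / $    / / $    match '/'
/ $      / $      match '/'
$        $        accept

The string is accepted.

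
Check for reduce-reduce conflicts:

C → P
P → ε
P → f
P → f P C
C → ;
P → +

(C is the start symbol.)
A reduce-reduce conflict occurs when an LR(0) state has two complete items [A → α .] and [B → β .] — both call for a reduction, and with no lookahead the parser cannot choose between them.

Augment with C' → C and build the canonical LR(0) collection (I0 = CLOSURE({[C' → . C]}), then GOTO on every symbol after a dot until no new states appear). It has 8 states:
  I0: { [C → . ;], [C → . P], [C' → . C], [P → . +], [P → . f P C], [P → . f], [P → .] }  — shift, reduce
  I1: { [P → + .] }  — reduce
  I2: { [C → ; .] }  — reduce
  I3: { [C' → C .] }  — accept
  I4: { [C → P .] }  — reduce
  I5: { [P → . +], [P → . f P C], [P → . f], [P → .], [P → f . P C], [P → f .] }  — shift, 2 reduces
  I6: { [C → . ;], [C → . P], [P → . +], [P → . f P C], [P → . f], [P → .], [P → f P . C] }  — shift, reduce
  I7: { [P → f P C .] }  — reduce

I5 contains complete items [P → .], [P → f .] — reduce-reduce conflict.

Answer: Yes — I5: [P → .] vs [P → f .]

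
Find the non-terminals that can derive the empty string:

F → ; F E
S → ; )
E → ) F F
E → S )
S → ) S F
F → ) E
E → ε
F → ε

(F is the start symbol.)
ε-productions: E → ε, F → ε
So E, F are immediately nullable.
No further non-terminal can be added: every production for the remaining non-terminals contains a terminal or a non-nullable non-terminal.
Nullable = { 'E', 'F' }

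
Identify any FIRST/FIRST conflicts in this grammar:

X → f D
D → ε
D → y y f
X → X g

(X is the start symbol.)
Yes. X → f D / X → X g on { 'f' }

A FIRST/FIRST conflict occurs when two productions N → α and N → β for the same non-terminal have FIRST(α) ∩ FIRST(β) ≠ ∅ (with ε ∈ FIRST of a nullable right-hand side, so two nullable alternatives also conflict).

FIRST sets of the non-terminals at (or reachable through a nullable prefix from) the front of some alternative:
  FIRST(X) = { 'f' }

Productions for X:
  X → f D: FIRST = { 'f' }
  X → X g: FIRST = { 'f' }
Productions for D:
  D → ε: FIRST = { ε }
  D → y y f: FIRST = { 'y' }

Conflict for X: X → f D and X → X g
  Overlap: { 'f' }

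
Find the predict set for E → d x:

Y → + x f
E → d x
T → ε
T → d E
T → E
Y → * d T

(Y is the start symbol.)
PREDICT(E → d x) = (FIRST(RHS) \ {ε}) ∪ (FOLLOW(E) if ε ∈ FIRST(RHS), i.e. RHS ⇒* ε)
FIRST(d x) = { 'd' }
ε ∉ FIRST(d x), so FOLLOW(E) is not added.
PREDICT(E → d x) = { 'd' }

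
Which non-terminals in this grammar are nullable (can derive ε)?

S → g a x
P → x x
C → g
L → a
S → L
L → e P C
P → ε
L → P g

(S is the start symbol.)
{ 'P' }

A non-terminal is nullable if it can derive ε (the empty string): either it has an ε-production, or it has a production whose right-hand side consists entirely of nullable non-terminals.

ε-productions: P → ε
So P is immediately nullable.
No further non-terminal can be added: every production for the remaining non-terminals contains a terminal or a non-nullable non-terminal.
Nullable = { 'P' }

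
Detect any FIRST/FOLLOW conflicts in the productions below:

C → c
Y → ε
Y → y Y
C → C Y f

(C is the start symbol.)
No FIRST/FOLLOW conflicts.

A FIRST/FOLLOW conflict occurs when a non-terminal N has a nullable alternative N → β (β ⇒* ε) and another alternative N → α with FIRST(α) ∩ FOLLOW(N) ≠ ∅: on such a lookahead the parser cannot decide between expanding α and letting N vanish via β.

Nullable non-terminals: Y.

Y: nullable alternative(s) Y → ε; FOLLOW(Y) = { 'f' }
  Y → ε: FIRST \ {ε} = { } — this is the only nullable alternative, skip
  Y → y Y: FIRST \ {ε} = { 'y' } — disjoint from FOLLOW(Y)

C has no nullable alternative, so no FIRST/FOLLOW check is needed there.

No FIRST/FOLLOW conflicts found.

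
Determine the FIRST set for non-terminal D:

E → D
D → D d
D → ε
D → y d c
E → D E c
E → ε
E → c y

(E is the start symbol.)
{ 'd', 'y', ε }

To compute FIRST(D), examine every production with D on the left-hand side, reading each right-hand side left to right until a non-nullable symbol is reached.

From D → D d:
  - D is the symbol being defined: contributes nothing new
    D is nullable, so continue to the next symbol
  - d is a terminal: add 'd' and stop
From D → ε:
  - ε-production, so ε ∈ FIRST(D)
From D → y d c:
  - y is a terminal: add 'y' and stop

Collecting: FIRST(D) = { 'd', 'y', ε }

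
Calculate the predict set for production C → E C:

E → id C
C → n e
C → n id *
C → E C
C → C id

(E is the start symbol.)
{ 'id' }

PREDICT(C → E C) = (FIRST(RHS) \ {ε}) ∪ (FOLLOW(C) if ε ∈ FIRST(RHS), i.e. RHS ⇒* ε)
FIRST(E) = { 'id' }
FIRST(E C) = { 'id' }
ε ∉ FIRST(E C), so FOLLOW(C) is not added.
PREDICT(C → E C) = { 'id' }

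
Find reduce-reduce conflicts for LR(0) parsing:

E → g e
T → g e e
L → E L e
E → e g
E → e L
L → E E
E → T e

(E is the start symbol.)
No reduce-reduce conflicts

A reduce-reduce conflict occurs when an LR(0) state has two complete items [A → α .] and [B → β .] — both call for a reduction, and with no lookahead the parser cannot choose between them.

Augment with E' → E and build the canonical LR(0) collection (I0 = CLOSURE({[E' → . E]}), then GOTO on every symbol after a dot until no new states appear). It has 14 states:
  I0: { [E → . T e], [E → . e L], [E → . e g], [E → . g e], [E' → . E], [T → . g e e] }  — shift
  I1: { [E' → E .] }  — accept
  I2: { [E → T . e] }  — shift
  I3: { [E → . T e], [E → . e L], [E → . e g], [E → . g e], [E → e . L], [E → e . g], [L → . E E], [L → . E L e], [T → . g e e] }  — shift
  I4: { [E → g . e], [T → g . e e] }  — shift
  I5: { [E → g e .], [T → g e . e] }  — shift, reduce
  I6: { [T → g e e .] }  — reduce
  I7: { [E → . T e], [E → . e L], [E → . e g], [E → . g e], [L → . E E], [L → . E L e], [L → E . E], [L → E . L e], [T → . g e e] }  — shift
  I8: { [E → e L .] }  — reduce
  I9: { [E → e g .], [E → g . e], [T → g . e e] }  — shift, reduce
  I10: { [E → . T e], [E → . e L], [E → . e g], [E → . g e], [L → . E E], [L → . E L e], [L → E . E], [L → E . L e], [L → E E .], [T → . g e e] }  — shift, reduce
  I11: { [L → E L . e] }  — shift
  I12: { [L → E L e .] }  — reduce
  I13: { [E → T e .] }  — reduce

No state contains more than one complete item.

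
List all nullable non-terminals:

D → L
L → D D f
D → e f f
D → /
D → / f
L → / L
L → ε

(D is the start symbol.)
ε-productions: L → ε
So L is immediately nullable.
D → L: every symbol on the right is nullable, so D is nullable too.
Every non-terminal is now nullable.
Nullable = { 'D', 'L' }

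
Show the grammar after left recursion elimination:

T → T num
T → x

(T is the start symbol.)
T is directly left-recursive. The standard transformation for
  A → A α₁ | ... | A α_m | β₁ | ... | β_n
is
  A  → β₁ A' | ... | β_n A'
  A' → α₁ A' | ... | α_m A' | ε

T → x becomes T → x T'
T → T num becomes T' → num T'
Add T' → ε

Resulting grammar:
T → x T'
T' → num T'
T' → ε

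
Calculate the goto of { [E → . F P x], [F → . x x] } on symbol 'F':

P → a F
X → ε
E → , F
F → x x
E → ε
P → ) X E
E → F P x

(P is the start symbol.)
{ [E → F . P x], [P → . ) X E], [P → . a F] }

GOTO(I, 'F') = CLOSURE({ [A → αX.β] : [A → α.Xβ] ∈ I, X = 'F' })

Items with dot before 'F', with the dot advanced:
  [E → . F P x] → [E → F . P x]
Closure of the advanced items:
  [E → F . P x] has the dot before P: add [P → . a F], [P → . ) X E]

GOTO = { [E → F . P x], [P → . ) X E], [P → . a F] }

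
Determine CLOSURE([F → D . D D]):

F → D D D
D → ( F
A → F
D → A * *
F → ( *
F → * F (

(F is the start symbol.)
Start with: [F → D . D D]
  [F → D . D D] has the dot before D: add [D → . ( F], [D → . A * *]
  [D → . A * *] has the dot before A: add [A → . F]
  [A → . F] has the dot before F: add [F → . D D D], [F → . ( *], [F → . * F (]
No further items can be added.

CLOSURE = { [A → . F], [D → . ( F], [D → . A * *], [F → . ( *], [F → . * F (], [F → . D D D], [F → D . D D] }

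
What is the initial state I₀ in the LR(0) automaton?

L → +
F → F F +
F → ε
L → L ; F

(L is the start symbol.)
First, augment the grammar with L' → L
I₀ = CLOSURE({ [L' → . L] }):
  [L' → . L] has the dot before L: add [L → . +], [L → . L ; F]
No further items can be added.

I₀ = { [L → . +], [L → . L ; F], [L' → . L] }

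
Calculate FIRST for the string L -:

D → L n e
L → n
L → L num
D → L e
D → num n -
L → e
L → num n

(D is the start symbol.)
FIRST sets of the non-terminals involved (from the grammar, by fixed-point iteration):
  FIRST(L) = { 'e', 'n', 'num' }

To compute FIRST(L -), process the symbols left to right:
Symbol L is a non-terminal. Add FIRST(L) \ {ε} = { 'e', 'n', 'num' }
L is not nullable (ε ∉ FIRST(L)), so stop here.
FIRST(L -) = { 'e', 'n', 'num' }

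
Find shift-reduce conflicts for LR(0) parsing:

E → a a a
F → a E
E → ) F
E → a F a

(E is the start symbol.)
Yes — I7: [E → a a a .] vs [E → a . a a]

A shift-reduce conflict occurs when an LR(0) state has both:
  - a complete (reduce) item [A → α .] (dot at the end), and
  - a shift item [B → β . c γ] (dot before a terminal).

Augment with E' → E and build the canonical LR(0) collection (I0 = CLOSURE({[E' → . E]}), then GOTO on every symbol after a dot until no new states appear). It has 11 states:
  I0: { [E → . ) F], [E → . a F a], [E → . a a a], [E' → . E] }  — shift
  I1: { [E → ) . F], [F → . a E] }  — shift
  I2: { [E' → E .] }  — accept
  I3: { [E → a . F a], [E → a . a a], [F → . a E] }  — shift
  I4: { [E → a F . a] }  — shift
  I5: { [E → . ) F], [E → . a F a], [E → . a a a], [E → a a . a], [F → a . E] }  — shift
  I6: { [F → a E .] }  — reduce
  I7: { [E → a . F a], [E → a . a a], [E → a a a .], [F → . a E] }  — shift, reduce
  I8: { [E → a F a .] }  — reduce
  I9: { [E → ) F .] }  — reduce
  I10: { [E → . ) F], [E → . a F a], [E → . a a a], [F → a . E] }  — shift

I7 contains reduce item [E → a a a .] and shift items [E → a . a a], [F → . a E] — shift-reduce conflict.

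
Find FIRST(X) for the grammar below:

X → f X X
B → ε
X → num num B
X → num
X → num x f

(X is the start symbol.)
{ 'f', 'num' }

From X → f X X:
  - f is a terminal: add 'f' and stop
From X → num num B:
  - num is a terminal: add 'num' and stop
From X → num:
  - num is a terminal: add 'num' and stop
From X → num x f:
  - num is a terminal: add 'num' and stop

Collecting: FIRST(X) = { 'f', 'num' }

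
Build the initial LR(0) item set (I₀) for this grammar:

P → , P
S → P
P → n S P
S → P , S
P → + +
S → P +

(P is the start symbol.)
{ [P → . + +], [P → . , P], [P → . n S P], [P' → . P] }

First, augment the grammar with P' → P
I₀ = CLOSURE({ [P' → . P] }):
  [P' → . P] has the dot before P: add [P → . , P], [P → . n S P], [P → . + +]
No further items can be added.

I₀ = { [P → . + +], [P → . , P], [P → . n S P], [P' → . P] }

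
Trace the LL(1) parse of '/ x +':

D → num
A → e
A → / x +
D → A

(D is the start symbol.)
LL(1) parsing maintains a stack (initially the start symbol over $) and the input. At each step: if the stack top is a terminal, match it against the current input token; if it is a non-terminal N, replace it with the RHS of M[N, lookahead] (the unique production whose predict set contains the lookahead).

Stack is shown with the top on the left.

Stack    Input    Action
------------------------
D $      / x + $  output D → A
A $      / x + $  output A → / x +
/ x + $  / x + $  match '/'
x + $    x + $    match 'x'
+ $      + $      match '+'
$        $        accept

The string is accepted.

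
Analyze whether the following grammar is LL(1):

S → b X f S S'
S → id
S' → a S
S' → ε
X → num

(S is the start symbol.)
Relevant sets:
  FOLLOW(S') = { $, 'a' }

For S:
  PREDICT(S → b X f S S') = { 'b' }
  PREDICT(S → id) = { 'id' }
For S':
  PREDICT(S' → a S) = { 'a' }
  PREDICT(S' → ε) = { $, 'a' }
X has a single production, so nothing to check there.

Conflict found: Predict set conflict for S': { 'a' }
The grammar is NOT LL(1).

Answer: No. Predict set conflict for S': { 'a' }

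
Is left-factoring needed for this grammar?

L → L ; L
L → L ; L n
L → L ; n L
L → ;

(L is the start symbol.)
Yes, L has productions with common prefix 'L ;'

Left-factoring is needed when two productions for the same non-terminal
share a common prefix on the right-hand side.

Productions for L:
  L → L ; L
  L → L ; L n
  L → L ; n L
  L → ;

Found common prefix 'L ;' in productions for L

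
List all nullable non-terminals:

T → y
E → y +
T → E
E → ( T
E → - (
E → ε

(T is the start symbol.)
ε-productions: E → ε
So E is immediately nullable.
T → E: every symbol on the right is nullable, so T is nullable too.
Every non-terminal is now nullable.
Nullable = { 'E', 'T' }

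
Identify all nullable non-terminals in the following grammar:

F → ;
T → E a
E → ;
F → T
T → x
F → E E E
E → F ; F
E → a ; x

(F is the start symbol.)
None

There are no ε-productions, so no non-terminal can derive ε.
No non-terminals are nullable.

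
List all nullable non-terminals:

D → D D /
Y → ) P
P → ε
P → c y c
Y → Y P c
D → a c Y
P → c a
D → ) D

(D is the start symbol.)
ε-productions: P → ε
So P is immediately nullable.
No further non-terminal can be added: every production for the remaining non-terminals contains a terminal or a non-nullable non-terminal.
Nullable = { 'P' }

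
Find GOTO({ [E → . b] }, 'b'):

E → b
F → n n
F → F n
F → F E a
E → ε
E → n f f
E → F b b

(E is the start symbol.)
GOTO(I, 'b') = CLOSURE({ [A → αX.β] : [A → α.Xβ] ∈ I, X = 'b' })

Items with dot before 'b', with the dot advanced:
  [E → . b] → [E → b .]
Closure adds nothing (no advanced item has the dot before a non-terminal).

GOTO = { [E → b .] }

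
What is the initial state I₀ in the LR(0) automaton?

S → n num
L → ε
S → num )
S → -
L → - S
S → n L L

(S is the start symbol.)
{ [S → . -], [S → . n L L], [S → . n num], [S → . num )], [S' → . S] }

First, augment the grammar with S' → S
I₀ = CLOSURE({ [S' → . S] }):
  [S' → . S] has the dot before S: add [S → . n num], [S → . num )], [S → . -], [S → . n L L]
No further items can be added.

I₀ = { [S → . -], [S → . n L L], [S → . n num], [S → . num )], [S' → . S] }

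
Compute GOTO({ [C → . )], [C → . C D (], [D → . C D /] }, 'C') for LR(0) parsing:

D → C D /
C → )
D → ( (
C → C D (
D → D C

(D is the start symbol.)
{ [C → . )], [C → . C D (], [C → C . D (], [D → . ( (], [D → . C D /], [D → . D C], [D → C . D /] }

GOTO(I, 'C') = CLOSURE({ [A → αX.β] : [A → α.Xβ] ∈ I, X = 'C' })

Items with dot before 'C', with the dot advanced:
  [C → . C D (] → [C → C . D (]
  [D → . C D /] → [D → C . D /]
Closure of the advanced items:
  [C → C . D (] has the dot before D: add [D → . C D /], [D → . ( (], [D → . D C]
  [D → . C D /] has the dot before C: add [C → . )], [C → . C D (]

GOTO = { [C → . )], [C → . C D (], [C → C . D (], [D → . ( (], [D → . C D /], [D → . D C], [D → C . D /] }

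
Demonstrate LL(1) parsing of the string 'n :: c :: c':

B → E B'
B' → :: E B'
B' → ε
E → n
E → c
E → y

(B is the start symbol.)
LL(1) parsing maintains a stack (initially the start symbol over $) and the input. At each step: if the stack top is a terminal, match it against the current input token; if it is a non-terminal N, replace it with the RHS of M[N, lookahead] (the unique production whose predict set contains the lookahead).

Stack is shown with the top on the left.

Stack      Input          Action
--------------------------------
B $        n :: c :: c $  output B → E B'
E B' $     n :: c :: c $  output E → n
n B' $     n :: c :: c $  match 'n'
B' $       :: c :: c $    output B' → :: E B'
:: E B' $  :: c :: c $    match '::'
E B' $     c :: c $       output E → c
c B' $     c :: c $       match 'c'
B' $       :: c $         output B' → :: E B'
:: E B' $  :: c $         match '::'
E B' $     c $            output E → c
c B' $     c $            match 'c'
B' $       $              output B' → ε
$          $              accept

The string is accepted.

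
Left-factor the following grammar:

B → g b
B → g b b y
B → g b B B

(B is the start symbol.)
Left-factoring transforms A → αβ₁ | αβ₂ into A → αA' and A' → β₁ | β₂
(α is the longest common prefix among the alternatives). Repeat until
no nonterminal has two alternatives with a common prefix.

Round 1: B has alternatives sharing prefix 'g b'. Introduce B': B → g b B'
  Add: B' → ε
  Add: B' → b y
  Add: B' → B B

No remaining common prefixes — done.

Resulting grammar:
B → g b B'
B' → ε
B' → b y
B' → B B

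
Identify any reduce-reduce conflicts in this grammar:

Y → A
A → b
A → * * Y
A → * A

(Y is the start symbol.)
A reduce-reduce conflict occurs when an LR(0) state has two complete items [A → α .] and [B → β .] — both call for a reduction, and with no lookahead the parser cannot choose between them.

Augment with Y' → Y and build the canonical LR(0) collection (I0 = CLOSURE({[Y' → . Y]}), then GOTO on every symbol after a dot until no new states appear). It has 9 states:
  I0: { [A → . * * Y], [A → . * A], [A → . b], [Y → . A], [Y' → . Y] }  — shift
  I1: { [A → * . * Y], [A → * . A], [A → . * * Y], [A → . * A], [A → . b] }  — shift
  I2: { [Y → A .] }  — reduce
  I3: { [Y' → Y .] }  — accept
  I4: { [A → b .] }  — reduce
  I5: { [A → * * . Y], [A → * . * Y], [A → * . A], [A → . * * Y], [A → . * A], [A → . b], [Y → . A] }  — shift
  I6: { [A → * A .] }  — reduce
  I7: { [A → * A .], [Y → A .] }  — 2 reduces
  I8: { [A → * * Y .] }  — reduce

I7 contains complete items [A → * A .], [Y → A .] — reduce-reduce conflict.

Answer: Yes — I7: [A → * A .] vs [Y → A .]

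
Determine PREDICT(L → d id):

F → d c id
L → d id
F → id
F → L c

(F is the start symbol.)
{ 'd' }

PREDICT(L → d id) = (FIRST(RHS) \ {ε}) ∪ (FOLLOW(L) if ε ∈ FIRST(RHS), i.e. RHS ⇒* ε)
FIRST(d id) = { 'd' }
ε ∉ FIRST(d id), so FOLLOW(L) is not added.
PREDICT(L → d id) = { 'd' }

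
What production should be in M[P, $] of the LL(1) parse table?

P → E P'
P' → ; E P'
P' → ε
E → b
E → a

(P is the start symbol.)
To find M[P, $], we find productions for P where $ is in the predict set (PREDICT(N → α) = (FIRST(α) \ {ε}) ∪ (FOLLOW(N) if α ⇒* ε)).

Relevant sets:
  FIRST(E) = { 'a', 'b' }

P → E P': PREDICT = { 'a', 'b' }

M[P, $] is empty (no production applies)

Answer: Empty (error entry)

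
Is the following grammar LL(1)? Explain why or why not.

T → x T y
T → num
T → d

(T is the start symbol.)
Yes, the grammar is LL(1).

A grammar is LL(1) if for each non-terminal N with multiple productions, the predict sets of those productions are pairwise disjoint, where PREDICT(N → α) = (FIRST(α) \ {ε}) ∪ (FOLLOW(N) if α ⇒* ε).

For T:
  PREDICT(T → x T y) = { 'x' }
  PREDICT(T → num) = { 'num' }
  PREDICT(T → d) = { 'd' }

All predict sets are disjoint. The grammar IS LL(1).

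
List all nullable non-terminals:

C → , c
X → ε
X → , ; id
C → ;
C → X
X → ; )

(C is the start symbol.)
{ 'C', 'X' }

ε-productions: X → ε
So X is immediately nullable.
C → X: every symbol on the right is nullable, so C is nullable too.
Every non-terminal is now nullable.
Nullable = { 'C', 'X' }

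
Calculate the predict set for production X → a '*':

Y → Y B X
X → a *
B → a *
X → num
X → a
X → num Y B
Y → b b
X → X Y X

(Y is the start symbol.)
PREDICT(X → a '*') = (FIRST(RHS) \ {ε}) ∪ (FOLLOW(X) if ε ∈ FIRST(RHS), i.e. RHS ⇒* ε)
FIRST(a '*') = { 'a' }
ε ∉ FIRST(a '*'), so FOLLOW(X) is not added.
PREDICT(X → a '*') = { 'a' }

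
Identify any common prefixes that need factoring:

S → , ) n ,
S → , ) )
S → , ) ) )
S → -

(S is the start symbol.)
Yes, S has productions with common prefix ', )'

Left-factoring is needed when two productions for the same non-terminal
share a common prefix on the right-hand side.

Productions for S:
  S → , ) n ,
  S → , ) )
  S → , ) ) )
  S → -

Found common prefix ', )' in productions for S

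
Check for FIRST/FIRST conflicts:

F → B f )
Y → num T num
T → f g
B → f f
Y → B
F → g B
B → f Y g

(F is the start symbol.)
Yes. B → f f / B → f Y g on { 'f' }

FIRST sets of the non-terminals at (or reachable through a nullable prefix from) the front of some alternative:
  FIRST(B) = { 'f' }

Productions for F:
  F → B f ): FIRST = { 'f' }
  F → g B: FIRST = { 'g' }
Productions for Y:
  Y → num T num: FIRST = { 'num' }
  Y → B: FIRST = { 'f' }
Productions for B:
  B → f f: FIRST = { 'f' }
  B → f Y g: FIRST = { 'f' }
T has only one production, so no FIRST/FIRST conflict is possible there.

Conflict for B: B → f f and B → f Y g
  Overlap: { 'f' }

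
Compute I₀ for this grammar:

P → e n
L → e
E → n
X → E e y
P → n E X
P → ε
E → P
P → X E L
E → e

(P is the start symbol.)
First, augment the grammar with P' → P
I₀ = CLOSURE({ [P' → . P] }):
  [P' → . P] has the dot before P: add [P → . e n], [P → . n E X], [P → .], [P → . X E L]
  [P → . X E L] has the dot before X: add [X → . E e y]
  [X → . E e y] has the dot before E: add [E → . n], [E → . P], [E → . e]
No further items can be added.

I₀ = { [E → . P], [E → . e], [E → . n], [P → . X E L], [P → . e n], [P → . n E X], [P → .], [P' → . P], [X → . E e y] }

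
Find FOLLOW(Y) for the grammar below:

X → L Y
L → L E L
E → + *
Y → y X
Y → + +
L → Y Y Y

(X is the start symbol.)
{ $, '+', 'y' }

To compute FOLLOW(Y), find every occurrence of Y on a right-hand side N → α Y β: add FIRST(β) \ {ε}, and if β is empty or nullable also add FOLLOW(N). Iterate to a fixed point.

In X → L Y: Y is at the end, add FOLLOW(X)
In L → Y Y Y: Y is followed by Y Y, add FIRST(Y Y) \ {ε} = { '+', 'y' }
In L → Y Y Y: Y is followed by Y, add FIRST(Y) \ {ε} = { '+', 'y' }
In L → Y Y Y: Y is at the end, add FOLLOW(L)

The FOLLOW sets referred to above (computed the same way, to a fixed point):
  FOLLOW(X) = { $, '+', 'y' }
  FOLLOW(L) = { '+', 'y' }

Taking the union: FOLLOW(Y) = { $, '+', 'y' }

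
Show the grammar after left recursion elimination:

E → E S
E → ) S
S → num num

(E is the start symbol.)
E is directly left-recursive. The standard transformation for
  A → A α₁ | ... | A α_m | β₁ | ... | β_n
is
  A  → β₁ A' | ... | β_n A'
  A' → α₁ A' | ... | α_m A' | ε

E → ) S becomes E → ) S E'
E → E S becomes E' → S E'
Add E' → ε

Productions for other non-terminals are unchanged:
  S → num num

Resulting grammar:
E → ) S E'
E' → S E'
E' → ε
S → num num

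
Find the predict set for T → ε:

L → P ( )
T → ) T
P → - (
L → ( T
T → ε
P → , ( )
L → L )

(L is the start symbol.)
PREDICT(T → ε) = (FIRST(RHS) \ {ε}) ∪ (FOLLOW(T) if ε ∈ FIRST(RHS), i.e. RHS ⇒* ε)
The right-hand side is ε (FIRST(ε) = { ε }), so the predict set is FOLLOW(T) = { $, ')' }
PREDICT(T → ε) = { $, ')' }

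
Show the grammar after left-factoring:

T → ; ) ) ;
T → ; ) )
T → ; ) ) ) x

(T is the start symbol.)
T → ; ) ) T'
T' → ;
T' → ε
T' → ) x

Left-factoring transforms A → αβ₁ | αβ₂ into A → αA' and A' → β₁ | β₂
(α is the longest common prefix among the alternatives). Repeat until
no nonterminal has two alternatives with a common prefix.

Round 1: T has alternatives sharing prefix '; ) )'. Introduce T': T → ; ) ) T'
  Add: T' → ;
  Add: T' → ε
  Add: T' → ) x

No remaining common prefixes — done.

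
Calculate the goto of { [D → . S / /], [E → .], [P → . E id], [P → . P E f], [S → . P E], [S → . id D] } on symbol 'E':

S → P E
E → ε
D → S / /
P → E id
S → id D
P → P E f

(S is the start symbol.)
{ [P → E . id] }

GOTO(I, 'E') = CLOSURE({ [A → αX.β] : [A → α.Xβ] ∈ I, X = 'E' })

Items with dot before 'E', with the dot advanced:
  [P → . E id] → [P → E . id]
Closure adds nothing (no advanced item has the dot before a non-terminal).

GOTO = { [P → E . id] }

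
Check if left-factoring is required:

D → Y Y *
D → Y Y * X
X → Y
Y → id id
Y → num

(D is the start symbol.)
Yes, D has productions with common prefix 'Y Y *'

Left-factoring is needed when two productions for the same non-terminal
share a common prefix on the right-hand side.

Productions for D:
  D → Y Y *
  D → Y Y * X
Productions for Y:
  Y → id id
  Y → num

Found common prefix 'Y Y *' in productions for D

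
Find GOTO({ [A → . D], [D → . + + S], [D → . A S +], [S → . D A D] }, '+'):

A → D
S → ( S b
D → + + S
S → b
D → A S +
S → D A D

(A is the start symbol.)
{ [D → + . + S] }

GOTO(I, '+') = CLOSURE({ [A → αX.β] : [A → α.Xβ] ∈ I, X = '+' })

Items with dot before '+', with the dot advanced:
  [D → . + + S] → [D → + . + S]
Closure adds nothing (no advanced item has the dot before a non-terminal).

GOTO = { [D → + . + S] }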